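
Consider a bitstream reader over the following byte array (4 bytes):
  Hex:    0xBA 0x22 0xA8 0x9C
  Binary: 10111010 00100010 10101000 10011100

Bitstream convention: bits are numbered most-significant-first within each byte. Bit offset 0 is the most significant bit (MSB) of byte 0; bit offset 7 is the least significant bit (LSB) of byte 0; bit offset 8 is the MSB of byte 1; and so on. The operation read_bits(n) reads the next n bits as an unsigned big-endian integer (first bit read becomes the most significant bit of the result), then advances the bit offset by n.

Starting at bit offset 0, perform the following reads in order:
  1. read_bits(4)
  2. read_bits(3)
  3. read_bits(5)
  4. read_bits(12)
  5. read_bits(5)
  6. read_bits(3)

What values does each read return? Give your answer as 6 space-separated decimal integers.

Answer: 11 5 2 680 19 4

Derivation:
Read 1: bits[0:4] width=4 -> value=11 (bin 1011); offset now 4 = byte 0 bit 4; 28 bits remain
Read 2: bits[4:7] width=3 -> value=5 (bin 101); offset now 7 = byte 0 bit 7; 25 bits remain
Read 3: bits[7:12] width=5 -> value=2 (bin 00010); offset now 12 = byte 1 bit 4; 20 bits remain
Read 4: bits[12:24] width=12 -> value=680 (bin 001010101000); offset now 24 = byte 3 bit 0; 8 bits remain
Read 5: bits[24:29] width=5 -> value=19 (bin 10011); offset now 29 = byte 3 bit 5; 3 bits remain
Read 6: bits[29:32] width=3 -> value=4 (bin 100); offset now 32 = byte 4 bit 0; 0 bits remain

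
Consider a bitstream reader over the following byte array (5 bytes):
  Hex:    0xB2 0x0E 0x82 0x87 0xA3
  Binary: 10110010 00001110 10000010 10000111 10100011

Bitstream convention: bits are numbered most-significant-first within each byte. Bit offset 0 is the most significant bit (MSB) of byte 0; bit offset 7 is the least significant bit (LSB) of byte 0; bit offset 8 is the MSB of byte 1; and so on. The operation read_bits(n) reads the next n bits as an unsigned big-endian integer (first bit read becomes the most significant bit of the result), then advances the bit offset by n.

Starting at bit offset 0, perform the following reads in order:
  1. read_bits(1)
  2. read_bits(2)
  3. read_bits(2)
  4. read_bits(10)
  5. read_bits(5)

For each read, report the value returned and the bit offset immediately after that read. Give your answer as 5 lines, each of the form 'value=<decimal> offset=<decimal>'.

Answer: value=1 offset=1
value=1 offset=3
value=2 offset=5
value=263 offset=15
value=8 offset=20

Derivation:
Read 1: bits[0:1] width=1 -> value=1 (bin 1); offset now 1 = byte 0 bit 1; 39 bits remain
Read 2: bits[1:3] width=2 -> value=1 (bin 01); offset now 3 = byte 0 bit 3; 37 bits remain
Read 3: bits[3:5] width=2 -> value=2 (bin 10); offset now 5 = byte 0 bit 5; 35 bits remain
Read 4: bits[5:15] width=10 -> value=263 (bin 0100000111); offset now 15 = byte 1 bit 7; 25 bits remain
Read 5: bits[15:20] width=5 -> value=8 (bin 01000); offset now 20 = byte 2 bit 4; 20 bits remain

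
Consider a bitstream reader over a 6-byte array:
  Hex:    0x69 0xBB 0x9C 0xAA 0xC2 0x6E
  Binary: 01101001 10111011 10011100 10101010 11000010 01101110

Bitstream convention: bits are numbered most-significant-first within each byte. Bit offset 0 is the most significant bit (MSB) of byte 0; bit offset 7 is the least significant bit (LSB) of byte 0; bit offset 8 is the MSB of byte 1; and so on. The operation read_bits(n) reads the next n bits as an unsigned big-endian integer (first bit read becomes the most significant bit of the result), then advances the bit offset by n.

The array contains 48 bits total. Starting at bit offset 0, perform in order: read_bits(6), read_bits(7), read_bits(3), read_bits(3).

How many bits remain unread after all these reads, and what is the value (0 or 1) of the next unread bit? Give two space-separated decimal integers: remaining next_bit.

Read 1: bits[0:6] width=6 -> value=26 (bin 011010); offset now 6 = byte 0 bit 6; 42 bits remain
Read 2: bits[6:13] width=7 -> value=55 (bin 0110111); offset now 13 = byte 1 bit 5; 35 bits remain
Read 3: bits[13:16] width=3 -> value=3 (bin 011); offset now 16 = byte 2 bit 0; 32 bits remain
Read 4: bits[16:19] width=3 -> value=4 (bin 100); offset now 19 = byte 2 bit 3; 29 bits remain

Answer: 29 1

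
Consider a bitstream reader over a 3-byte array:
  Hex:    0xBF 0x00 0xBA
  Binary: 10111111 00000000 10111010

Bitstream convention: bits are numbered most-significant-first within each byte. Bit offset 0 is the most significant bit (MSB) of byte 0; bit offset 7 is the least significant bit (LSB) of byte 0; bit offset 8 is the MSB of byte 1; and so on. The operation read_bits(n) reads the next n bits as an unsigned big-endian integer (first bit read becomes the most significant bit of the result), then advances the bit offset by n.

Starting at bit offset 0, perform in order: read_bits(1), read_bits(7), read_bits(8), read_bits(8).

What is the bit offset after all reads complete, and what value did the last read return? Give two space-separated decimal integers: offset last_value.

Answer: 24 186

Derivation:
Read 1: bits[0:1] width=1 -> value=1 (bin 1); offset now 1 = byte 0 bit 1; 23 bits remain
Read 2: bits[1:8] width=7 -> value=63 (bin 0111111); offset now 8 = byte 1 bit 0; 16 bits remain
Read 3: bits[8:16] width=8 -> value=0 (bin 00000000); offset now 16 = byte 2 bit 0; 8 bits remain
Read 4: bits[16:24] width=8 -> value=186 (bin 10111010); offset now 24 = byte 3 bit 0; 0 bits remain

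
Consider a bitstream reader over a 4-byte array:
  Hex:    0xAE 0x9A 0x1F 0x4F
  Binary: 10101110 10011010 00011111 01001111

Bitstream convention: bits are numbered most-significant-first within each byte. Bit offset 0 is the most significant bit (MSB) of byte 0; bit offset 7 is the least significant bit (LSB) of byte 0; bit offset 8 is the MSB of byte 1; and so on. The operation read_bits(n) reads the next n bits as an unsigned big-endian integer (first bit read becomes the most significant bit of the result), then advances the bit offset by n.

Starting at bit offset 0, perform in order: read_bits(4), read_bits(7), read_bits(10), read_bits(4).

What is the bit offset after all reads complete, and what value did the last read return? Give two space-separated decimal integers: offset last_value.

Read 1: bits[0:4] width=4 -> value=10 (bin 1010); offset now 4 = byte 0 bit 4; 28 bits remain
Read 2: bits[4:11] width=7 -> value=116 (bin 1110100); offset now 11 = byte 1 bit 3; 21 bits remain
Read 3: bits[11:21] width=10 -> value=835 (bin 1101000011); offset now 21 = byte 2 bit 5; 11 bits remain
Read 4: bits[21:25] width=4 -> value=14 (bin 1110); offset now 25 = byte 3 bit 1; 7 bits remain

Answer: 25 14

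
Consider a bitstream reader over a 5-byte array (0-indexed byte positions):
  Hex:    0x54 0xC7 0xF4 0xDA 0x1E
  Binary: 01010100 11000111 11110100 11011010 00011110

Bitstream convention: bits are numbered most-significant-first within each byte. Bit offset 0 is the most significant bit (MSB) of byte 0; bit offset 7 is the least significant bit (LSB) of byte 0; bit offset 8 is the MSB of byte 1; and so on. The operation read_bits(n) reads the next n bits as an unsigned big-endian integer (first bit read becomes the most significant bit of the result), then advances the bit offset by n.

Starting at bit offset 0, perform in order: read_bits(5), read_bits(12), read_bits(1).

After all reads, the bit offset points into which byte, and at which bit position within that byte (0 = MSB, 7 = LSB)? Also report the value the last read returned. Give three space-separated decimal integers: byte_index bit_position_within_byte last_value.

Read 1: bits[0:5] width=5 -> value=10 (bin 01010); offset now 5 = byte 0 bit 5; 35 bits remain
Read 2: bits[5:17] width=12 -> value=2447 (bin 100110001111); offset now 17 = byte 2 bit 1; 23 bits remain
Read 3: bits[17:18] width=1 -> value=1 (bin 1); offset now 18 = byte 2 bit 2; 22 bits remain

Answer: 2 2 1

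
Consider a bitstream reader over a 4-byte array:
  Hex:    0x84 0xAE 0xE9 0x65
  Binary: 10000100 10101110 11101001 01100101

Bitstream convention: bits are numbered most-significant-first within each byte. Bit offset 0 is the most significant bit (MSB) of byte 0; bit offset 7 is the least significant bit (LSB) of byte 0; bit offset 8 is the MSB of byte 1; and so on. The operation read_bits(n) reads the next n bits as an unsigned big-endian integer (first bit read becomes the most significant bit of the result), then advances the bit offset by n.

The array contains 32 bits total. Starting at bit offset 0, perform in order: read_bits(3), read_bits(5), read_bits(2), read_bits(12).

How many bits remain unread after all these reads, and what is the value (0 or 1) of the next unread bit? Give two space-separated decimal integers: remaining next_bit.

Answer: 10 0

Derivation:
Read 1: bits[0:3] width=3 -> value=4 (bin 100); offset now 3 = byte 0 bit 3; 29 bits remain
Read 2: bits[3:8] width=5 -> value=4 (bin 00100); offset now 8 = byte 1 bit 0; 24 bits remain
Read 3: bits[8:10] width=2 -> value=2 (bin 10); offset now 10 = byte 1 bit 2; 22 bits remain
Read 4: bits[10:22] width=12 -> value=3002 (bin 101110111010); offset now 22 = byte 2 bit 6; 10 bits remain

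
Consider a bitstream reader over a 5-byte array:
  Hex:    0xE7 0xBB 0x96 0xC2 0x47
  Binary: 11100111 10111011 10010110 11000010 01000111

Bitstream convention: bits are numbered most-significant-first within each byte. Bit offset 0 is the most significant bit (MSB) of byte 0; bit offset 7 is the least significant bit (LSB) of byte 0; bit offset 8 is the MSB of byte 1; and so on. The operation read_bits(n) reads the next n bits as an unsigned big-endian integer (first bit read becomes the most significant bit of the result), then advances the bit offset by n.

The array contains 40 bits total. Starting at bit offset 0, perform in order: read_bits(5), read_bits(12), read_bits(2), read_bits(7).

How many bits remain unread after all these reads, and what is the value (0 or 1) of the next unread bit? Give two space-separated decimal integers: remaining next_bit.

Read 1: bits[0:5] width=5 -> value=28 (bin 11100); offset now 5 = byte 0 bit 5; 35 bits remain
Read 2: bits[5:17] width=12 -> value=3959 (bin 111101110111); offset now 17 = byte 2 bit 1; 23 bits remain
Read 3: bits[17:19] width=2 -> value=0 (bin 00); offset now 19 = byte 2 bit 3; 21 bits remain
Read 4: bits[19:26] width=7 -> value=91 (bin 1011011); offset now 26 = byte 3 bit 2; 14 bits remain

Answer: 14 0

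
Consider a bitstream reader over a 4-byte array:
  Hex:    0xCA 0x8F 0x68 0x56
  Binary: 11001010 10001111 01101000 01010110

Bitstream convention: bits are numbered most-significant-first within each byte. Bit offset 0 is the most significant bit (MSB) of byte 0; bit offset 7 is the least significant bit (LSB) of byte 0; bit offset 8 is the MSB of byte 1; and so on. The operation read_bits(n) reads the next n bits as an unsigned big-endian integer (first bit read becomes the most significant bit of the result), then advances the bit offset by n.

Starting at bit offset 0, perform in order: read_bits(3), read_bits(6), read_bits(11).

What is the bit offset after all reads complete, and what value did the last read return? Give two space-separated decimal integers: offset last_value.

Read 1: bits[0:3] width=3 -> value=6 (bin 110); offset now 3 = byte 0 bit 3; 29 bits remain
Read 2: bits[3:9] width=6 -> value=21 (bin 010101); offset now 9 = byte 1 bit 1; 23 bits remain
Read 3: bits[9:20] width=11 -> value=246 (bin 00011110110); offset now 20 = byte 2 bit 4; 12 bits remain

Answer: 20 246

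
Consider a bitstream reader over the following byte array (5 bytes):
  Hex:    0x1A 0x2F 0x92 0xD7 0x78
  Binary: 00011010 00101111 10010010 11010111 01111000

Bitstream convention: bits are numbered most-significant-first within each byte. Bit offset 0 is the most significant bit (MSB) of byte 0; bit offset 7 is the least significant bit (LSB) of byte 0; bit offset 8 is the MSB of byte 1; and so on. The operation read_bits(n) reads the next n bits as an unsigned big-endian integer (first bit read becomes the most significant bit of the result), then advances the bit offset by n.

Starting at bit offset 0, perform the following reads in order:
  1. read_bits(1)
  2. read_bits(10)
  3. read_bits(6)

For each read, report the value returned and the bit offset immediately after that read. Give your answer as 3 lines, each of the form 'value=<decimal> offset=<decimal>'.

Answer: value=0 offset=1
value=209 offset=11
value=31 offset=17

Derivation:
Read 1: bits[0:1] width=1 -> value=0 (bin 0); offset now 1 = byte 0 bit 1; 39 bits remain
Read 2: bits[1:11] width=10 -> value=209 (bin 0011010001); offset now 11 = byte 1 bit 3; 29 bits remain
Read 3: bits[11:17] width=6 -> value=31 (bin 011111); offset now 17 = byte 2 bit 1; 23 bits remain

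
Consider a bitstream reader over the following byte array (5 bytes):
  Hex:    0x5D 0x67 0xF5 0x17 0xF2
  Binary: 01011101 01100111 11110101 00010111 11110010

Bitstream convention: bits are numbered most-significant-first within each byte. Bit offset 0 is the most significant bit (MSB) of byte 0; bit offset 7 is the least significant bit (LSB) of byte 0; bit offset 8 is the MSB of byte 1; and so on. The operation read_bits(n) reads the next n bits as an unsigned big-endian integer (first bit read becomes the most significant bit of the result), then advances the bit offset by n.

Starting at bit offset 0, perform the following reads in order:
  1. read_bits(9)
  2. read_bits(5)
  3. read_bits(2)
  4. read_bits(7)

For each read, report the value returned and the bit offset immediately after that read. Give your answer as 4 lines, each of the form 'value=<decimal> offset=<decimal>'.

Answer: value=186 offset=9
value=25 offset=14
value=3 offset=16
value=122 offset=23

Derivation:
Read 1: bits[0:9] width=9 -> value=186 (bin 010111010); offset now 9 = byte 1 bit 1; 31 bits remain
Read 2: bits[9:14] width=5 -> value=25 (bin 11001); offset now 14 = byte 1 bit 6; 26 bits remain
Read 3: bits[14:16] width=2 -> value=3 (bin 11); offset now 16 = byte 2 bit 0; 24 bits remain
Read 4: bits[16:23] width=7 -> value=122 (bin 1111010); offset now 23 = byte 2 bit 7; 17 bits remain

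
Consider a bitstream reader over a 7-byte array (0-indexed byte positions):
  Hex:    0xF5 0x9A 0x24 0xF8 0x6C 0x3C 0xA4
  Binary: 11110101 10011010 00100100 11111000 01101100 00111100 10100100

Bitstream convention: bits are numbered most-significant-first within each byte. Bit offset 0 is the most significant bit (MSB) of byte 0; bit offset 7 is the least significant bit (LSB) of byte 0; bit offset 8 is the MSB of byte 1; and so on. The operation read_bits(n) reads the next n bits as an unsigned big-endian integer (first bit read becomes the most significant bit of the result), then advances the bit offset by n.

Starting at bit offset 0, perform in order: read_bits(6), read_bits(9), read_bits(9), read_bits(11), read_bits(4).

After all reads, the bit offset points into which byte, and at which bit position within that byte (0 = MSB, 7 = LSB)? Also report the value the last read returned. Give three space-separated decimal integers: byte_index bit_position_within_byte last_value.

Answer: 4 7 6

Derivation:
Read 1: bits[0:6] width=6 -> value=61 (bin 111101); offset now 6 = byte 0 bit 6; 50 bits remain
Read 2: bits[6:15] width=9 -> value=205 (bin 011001101); offset now 15 = byte 1 bit 7; 41 bits remain
Read 3: bits[15:24] width=9 -> value=36 (bin 000100100); offset now 24 = byte 3 bit 0; 32 bits remain
Read 4: bits[24:35] width=11 -> value=1987 (bin 11111000011); offset now 35 = byte 4 bit 3; 21 bits remain
Read 5: bits[35:39] width=4 -> value=6 (bin 0110); offset now 39 = byte 4 bit 7; 17 bits remain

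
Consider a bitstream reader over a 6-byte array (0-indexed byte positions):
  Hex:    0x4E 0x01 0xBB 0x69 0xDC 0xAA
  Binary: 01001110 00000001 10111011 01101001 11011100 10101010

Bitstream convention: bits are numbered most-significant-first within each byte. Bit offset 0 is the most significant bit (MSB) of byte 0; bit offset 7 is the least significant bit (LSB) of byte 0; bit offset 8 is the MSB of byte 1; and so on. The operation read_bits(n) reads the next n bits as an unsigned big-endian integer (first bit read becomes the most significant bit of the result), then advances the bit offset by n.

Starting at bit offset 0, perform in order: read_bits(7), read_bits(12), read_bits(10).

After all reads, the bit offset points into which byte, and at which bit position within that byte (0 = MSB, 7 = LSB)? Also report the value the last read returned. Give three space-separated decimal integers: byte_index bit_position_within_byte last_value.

Answer: 3 5 877

Derivation:
Read 1: bits[0:7] width=7 -> value=39 (bin 0100111); offset now 7 = byte 0 bit 7; 41 bits remain
Read 2: bits[7:19] width=12 -> value=13 (bin 000000001101); offset now 19 = byte 2 bit 3; 29 bits remain
Read 3: bits[19:29] width=10 -> value=877 (bin 1101101101); offset now 29 = byte 3 bit 5; 19 bits remain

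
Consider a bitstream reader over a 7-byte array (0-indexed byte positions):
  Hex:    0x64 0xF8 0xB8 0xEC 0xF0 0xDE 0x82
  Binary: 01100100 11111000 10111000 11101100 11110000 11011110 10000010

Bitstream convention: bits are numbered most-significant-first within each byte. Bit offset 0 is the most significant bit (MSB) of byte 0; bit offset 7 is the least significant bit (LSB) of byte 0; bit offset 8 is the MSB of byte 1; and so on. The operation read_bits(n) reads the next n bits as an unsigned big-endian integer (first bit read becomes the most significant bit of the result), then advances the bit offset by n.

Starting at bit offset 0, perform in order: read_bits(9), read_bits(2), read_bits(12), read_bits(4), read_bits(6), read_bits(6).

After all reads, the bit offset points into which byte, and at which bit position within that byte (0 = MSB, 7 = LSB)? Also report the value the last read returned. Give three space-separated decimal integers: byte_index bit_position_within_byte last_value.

Answer: 4 7 56

Derivation:
Read 1: bits[0:9] width=9 -> value=201 (bin 011001001); offset now 9 = byte 1 bit 1; 47 bits remain
Read 2: bits[9:11] width=2 -> value=3 (bin 11); offset now 11 = byte 1 bit 3; 45 bits remain
Read 3: bits[11:23] width=12 -> value=3164 (bin 110001011100); offset now 23 = byte 2 bit 7; 33 bits remain
Read 4: bits[23:27] width=4 -> value=7 (bin 0111); offset now 27 = byte 3 bit 3; 29 bits remain
Read 5: bits[27:33] width=6 -> value=25 (bin 011001); offset now 33 = byte 4 bit 1; 23 bits remain
Read 6: bits[33:39] width=6 -> value=56 (bin 111000); offset now 39 = byte 4 bit 7; 17 bits remain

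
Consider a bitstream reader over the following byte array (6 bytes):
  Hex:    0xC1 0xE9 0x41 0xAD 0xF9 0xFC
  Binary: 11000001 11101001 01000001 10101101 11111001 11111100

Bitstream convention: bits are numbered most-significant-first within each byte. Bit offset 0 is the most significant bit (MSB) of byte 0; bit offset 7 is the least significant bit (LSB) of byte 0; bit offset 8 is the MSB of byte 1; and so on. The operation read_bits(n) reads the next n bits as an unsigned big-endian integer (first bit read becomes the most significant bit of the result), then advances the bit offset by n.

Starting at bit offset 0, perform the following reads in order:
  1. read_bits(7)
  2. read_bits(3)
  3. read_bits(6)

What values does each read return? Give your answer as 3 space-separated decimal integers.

Read 1: bits[0:7] width=7 -> value=96 (bin 1100000); offset now 7 = byte 0 bit 7; 41 bits remain
Read 2: bits[7:10] width=3 -> value=7 (bin 111); offset now 10 = byte 1 bit 2; 38 bits remain
Read 3: bits[10:16] width=6 -> value=41 (bin 101001); offset now 16 = byte 2 bit 0; 32 bits remain

Answer: 96 7 41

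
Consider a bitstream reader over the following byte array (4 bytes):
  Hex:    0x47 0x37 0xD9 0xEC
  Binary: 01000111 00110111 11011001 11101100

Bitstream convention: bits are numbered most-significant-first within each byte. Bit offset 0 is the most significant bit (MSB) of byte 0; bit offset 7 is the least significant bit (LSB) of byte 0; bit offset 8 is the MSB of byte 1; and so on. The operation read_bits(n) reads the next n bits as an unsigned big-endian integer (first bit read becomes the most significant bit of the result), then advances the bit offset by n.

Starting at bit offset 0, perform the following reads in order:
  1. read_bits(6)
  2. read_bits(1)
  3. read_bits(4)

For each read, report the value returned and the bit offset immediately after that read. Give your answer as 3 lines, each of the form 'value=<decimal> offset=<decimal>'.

Answer: value=17 offset=6
value=1 offset=7
value=9 offset=11

Derivation:
Read 1: bits[0:6] width=6 -> value=17 (bin 010001); offset now 6 = byte 0 bit 6; 26 bits remain
Read 2: bits[6:7] width=1 -> value=1 (bin 1); offset now 7 = byte 0 bit 7; 25 bits remain
Read 3: bits[7:11] width=4 -> value=9 (bin 1001); offset now 11 = byte 1 bit 3; 21 bits remain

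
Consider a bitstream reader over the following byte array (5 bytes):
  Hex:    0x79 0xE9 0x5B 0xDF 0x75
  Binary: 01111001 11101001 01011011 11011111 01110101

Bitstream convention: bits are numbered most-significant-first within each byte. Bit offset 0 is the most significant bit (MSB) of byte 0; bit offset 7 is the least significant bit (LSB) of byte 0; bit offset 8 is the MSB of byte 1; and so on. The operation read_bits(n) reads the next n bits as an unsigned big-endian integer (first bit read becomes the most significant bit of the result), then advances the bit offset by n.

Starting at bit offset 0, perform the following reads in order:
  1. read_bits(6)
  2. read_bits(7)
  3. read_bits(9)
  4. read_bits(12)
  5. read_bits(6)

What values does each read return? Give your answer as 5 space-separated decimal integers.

Read 1: bits[0:6] width=6 -> value=30 (bin 011110); offset now 6 = byte 0 bit 6; 34 bits remain
Read 2: bits[6:13] width=7 -> value=61 (bin 0111101); offset now 13 = byte 1 bit 5; 27 bits remain
Read 3: bits[13:22] width=9 -> value=86 (bin 001010110); offset now 22 = byte 2 bit 6; 18 bits remain
Read 4: bits[22:34] width=12 -> value=3965 (bin 111101111101); offset now 34 = byte 4 bit 2; 6 bits remain
Read 5: bits[34:40] width=6 -> value=53 (bin 110101); offset now 40 = byte 5 bit 0; 0 bits remain

Answer: 30 61 86 3965 53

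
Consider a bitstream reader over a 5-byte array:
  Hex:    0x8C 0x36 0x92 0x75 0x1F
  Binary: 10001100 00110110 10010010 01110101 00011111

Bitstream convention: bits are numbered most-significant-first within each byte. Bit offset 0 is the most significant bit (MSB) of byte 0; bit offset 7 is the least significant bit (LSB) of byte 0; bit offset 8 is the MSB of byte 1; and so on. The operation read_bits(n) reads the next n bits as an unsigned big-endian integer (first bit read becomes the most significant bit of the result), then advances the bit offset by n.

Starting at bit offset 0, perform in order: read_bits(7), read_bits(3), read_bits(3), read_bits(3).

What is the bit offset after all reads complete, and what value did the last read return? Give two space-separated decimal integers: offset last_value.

Answer: 16 6

Derivation:
Read 1: bits[0:7] width=7 -> value=70 (bin 1000110); offset now 7 = byte 0 bit 7; 33 bits remain
Read 2: bits[7:10] width=3 -> value=0 (bin 000); offset now 10 = byte 1 bit 2; 30 bits remain
Read 3: bits[10:13] width=3 -> value=6 (bin 110); offset now 13 = byte 1 bit 5; 27 bits remain
Read 4: bits[13:16] width=3 -> value=6 (bin 110); offset now 16 = byte 2 bit 0; 24 bits remain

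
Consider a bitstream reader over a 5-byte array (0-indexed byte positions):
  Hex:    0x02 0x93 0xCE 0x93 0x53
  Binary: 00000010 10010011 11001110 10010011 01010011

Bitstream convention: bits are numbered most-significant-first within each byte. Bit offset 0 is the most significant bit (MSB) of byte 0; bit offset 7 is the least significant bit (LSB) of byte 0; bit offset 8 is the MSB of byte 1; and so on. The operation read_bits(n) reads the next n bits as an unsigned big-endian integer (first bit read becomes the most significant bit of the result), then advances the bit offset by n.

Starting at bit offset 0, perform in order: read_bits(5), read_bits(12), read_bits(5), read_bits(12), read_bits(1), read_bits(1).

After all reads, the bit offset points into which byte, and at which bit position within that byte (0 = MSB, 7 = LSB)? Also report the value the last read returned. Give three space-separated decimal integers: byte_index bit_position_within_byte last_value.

Read 1: bits[0:5] width=5 -> value=0 (bin 00000); offset now 5 = byte 0 bit 5; 35 bits remain
Read 2: bits[5:17] width=12 -> value=1319 (bin 010100100111); offset now 17 = byte 2 bit 1; 23 bits remain
Read 3: bits[17:22] width=5 -> value=19 (bin 10011); offset now 22 = byte 2 bit 6; 18 bits remain
Read 4: bits[22:34] width=12 -> value=2637 (bin 101001001101); offset now 34 = byte 4 bit 2; 6 bits remain
Read 5: bits[34:35] width=1 -> value=0 (bin 0); offset now 35 = byte 4 bit 3; 5 bits remain
Read 6: bits[35:36] width=1 -> value=1 (bin 1); offset now 36 = byte 4 bit 4; 4 bits remain

Answer: 4 4 1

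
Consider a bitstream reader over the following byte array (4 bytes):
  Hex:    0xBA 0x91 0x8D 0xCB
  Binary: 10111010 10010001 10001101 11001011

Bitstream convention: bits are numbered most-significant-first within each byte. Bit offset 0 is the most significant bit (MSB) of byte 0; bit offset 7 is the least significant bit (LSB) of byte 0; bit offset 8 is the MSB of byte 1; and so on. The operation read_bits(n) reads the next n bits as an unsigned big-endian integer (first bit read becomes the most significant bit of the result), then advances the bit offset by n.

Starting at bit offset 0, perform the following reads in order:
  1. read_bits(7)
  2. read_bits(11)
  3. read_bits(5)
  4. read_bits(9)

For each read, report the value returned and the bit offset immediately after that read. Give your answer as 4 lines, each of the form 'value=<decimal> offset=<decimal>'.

Answer: value=93 offset=7
value=582 offset=18
value=6 offset=23
value=459 offset=32

Derivation:
Read 1: bits[0:7] width=7 -> value=93 (bin 1011101); offset now 7 = byte 0 bit 7; 25 bits remain
Read 2: bits[7:18] width=11 -> value=582 (bin 01001000110); offset now 18 = byte 2 bit 2; 14 bits remain
Read 3: bits[18:23] width=5 -> value=6 (bin 00110); offset now 23 = byte 2 bit 7; 9 bits remain
Read 4: bits[23:32] width=9 -> value=459 (bin 111001011); offset now 32 = byte 4 bit 0; 0 bits remain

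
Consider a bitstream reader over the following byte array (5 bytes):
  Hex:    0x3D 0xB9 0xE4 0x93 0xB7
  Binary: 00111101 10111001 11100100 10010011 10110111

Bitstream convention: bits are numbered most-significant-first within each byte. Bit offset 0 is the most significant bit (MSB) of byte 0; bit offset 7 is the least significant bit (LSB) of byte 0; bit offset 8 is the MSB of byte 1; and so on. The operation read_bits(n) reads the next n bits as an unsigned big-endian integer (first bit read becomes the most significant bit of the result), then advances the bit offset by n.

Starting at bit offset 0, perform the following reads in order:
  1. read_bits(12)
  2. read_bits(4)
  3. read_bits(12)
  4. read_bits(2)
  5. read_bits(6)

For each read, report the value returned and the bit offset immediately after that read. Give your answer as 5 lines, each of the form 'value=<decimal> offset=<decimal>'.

Answer: value=987 offset=12
value=9 offset=16
value=3657 offset=28
value=0 offset=30
value=59 offset=36

Derivation:
Read 1: bits[0:12] width=12 -> value=987 (bin 001111011011); offset now 12 = byte 1 bit 4; 28 bits remain
Read 2: bits[12:16] width=4 -> value=9 (bin 1001); offset now 16 = byte 2 bit 0; 24 bits remain
Read 3: bits[16:28] width=12 -> value=3657 (bin 111001001001); offset now 28 = byte 3 bit 4; 12 bits remain
Read 4: bits[28:30] width=2 -> value=0 (bin 00); offset now 30 = byte 3 bit 6; 10 bits remain
Read 5: bits[30:36] width=6 -> value=59 (bin 111011); offset now 36 = byte 4 bit 4; 4 bits remain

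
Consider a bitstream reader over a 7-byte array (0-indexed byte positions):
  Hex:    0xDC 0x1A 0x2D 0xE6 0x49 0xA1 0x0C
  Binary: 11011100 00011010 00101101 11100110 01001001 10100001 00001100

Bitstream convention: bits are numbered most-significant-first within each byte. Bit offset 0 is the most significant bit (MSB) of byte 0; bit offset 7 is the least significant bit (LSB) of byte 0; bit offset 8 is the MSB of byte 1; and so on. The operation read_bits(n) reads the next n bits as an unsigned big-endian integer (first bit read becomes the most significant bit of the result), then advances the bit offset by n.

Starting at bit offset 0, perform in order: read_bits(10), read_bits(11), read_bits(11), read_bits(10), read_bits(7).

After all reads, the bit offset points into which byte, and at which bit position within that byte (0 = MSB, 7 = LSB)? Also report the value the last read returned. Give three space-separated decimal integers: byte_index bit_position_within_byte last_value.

Read 1: bits[0:10] width=10 -> value=880 (bin 1101110000); offset now 10 = byte 1 bit 2; 46 bits remain
Read 2: bits[10:21] width=11 -> value=837 (bin 01101000101); offset now 21 = byte 2 bit 5; 35 bits remain
Read 3: bits[21:32] width=11 -> value=1510 (bin 10111100110); offset now 32 = byte 4 bit 0; 24 bits remain
Read 4: bits[32:42] width=10 -> value=294 (bin 0100100110); offset now 42 = byte 5 bit 2; 14 bits remain
Read 5: bits[42:49] width=7 -> value=66 (bin 1000010); offset now 49 = byte 6 bit 1; 7 bits remain

Answer: 6 1 66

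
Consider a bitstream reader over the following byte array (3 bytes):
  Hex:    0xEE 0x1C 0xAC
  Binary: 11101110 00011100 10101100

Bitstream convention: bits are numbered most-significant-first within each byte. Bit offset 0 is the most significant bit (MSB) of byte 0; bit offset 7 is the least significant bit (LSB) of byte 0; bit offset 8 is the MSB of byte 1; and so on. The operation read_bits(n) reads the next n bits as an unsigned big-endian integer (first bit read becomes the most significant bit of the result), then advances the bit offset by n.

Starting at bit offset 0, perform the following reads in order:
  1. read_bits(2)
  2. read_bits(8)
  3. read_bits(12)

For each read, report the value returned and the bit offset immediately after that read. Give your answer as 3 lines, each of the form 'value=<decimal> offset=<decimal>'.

Answer: value=3 offset=2
value=184 offset=10
value=1835 offset=22

Derivation:
Read 1: bits[0:2] width=2 -> value=3 (bin 11); offset now 2 = byte 0 bit 2; 22 bits remain
Read 2: bits[2:10] width=8 -> value=184 (bin 10111000); offset now 10 = byte 1 bit 2; 14 bits remain
Read 3: bits[10:22] width=12 -> value=1835 (bin 011100101011); offset now 22 = byte 2 bit 6; 2 bits remain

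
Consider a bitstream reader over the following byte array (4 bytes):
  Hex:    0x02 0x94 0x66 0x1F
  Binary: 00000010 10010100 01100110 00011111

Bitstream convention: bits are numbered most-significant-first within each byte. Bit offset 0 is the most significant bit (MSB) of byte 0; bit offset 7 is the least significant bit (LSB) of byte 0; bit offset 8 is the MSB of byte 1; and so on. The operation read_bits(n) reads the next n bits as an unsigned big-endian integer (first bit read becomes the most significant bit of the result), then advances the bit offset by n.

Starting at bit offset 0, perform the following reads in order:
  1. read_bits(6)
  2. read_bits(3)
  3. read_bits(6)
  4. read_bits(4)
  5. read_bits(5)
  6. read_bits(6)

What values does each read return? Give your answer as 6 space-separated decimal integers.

Answer: 0 5 10 3 6 7

Derivation:
Read 1: bits[0:6] width=6 -> value=0 (bin 000000); offset now 6 = byte 0 bit 6; 26 bits remain
Read 2: bits[6:9] width=3 -> value=5 (bin 101); offset now 9 = byte 1 bit 1; 23 bits remain
Read 3: bits[9:15] width=6 -> value=10 (bin 001010); offset now 15 = byte 1 bit 7; 17 bits remain
Read 4: bits[15:19] width=4 -> value=3 (bin 0011); offset now 19 = byte 2 bit 3; 13 bits remain
Read 5: bits[19:24] width=5 -> value=6 (bin 00110); offset now 24 = byte 3 bit 0; 8 bits remain
Read 6: bits[24:30] width=6 -> value=7 (bin 000111); offset now 30 = byte 3 bit 6; 2 bits remain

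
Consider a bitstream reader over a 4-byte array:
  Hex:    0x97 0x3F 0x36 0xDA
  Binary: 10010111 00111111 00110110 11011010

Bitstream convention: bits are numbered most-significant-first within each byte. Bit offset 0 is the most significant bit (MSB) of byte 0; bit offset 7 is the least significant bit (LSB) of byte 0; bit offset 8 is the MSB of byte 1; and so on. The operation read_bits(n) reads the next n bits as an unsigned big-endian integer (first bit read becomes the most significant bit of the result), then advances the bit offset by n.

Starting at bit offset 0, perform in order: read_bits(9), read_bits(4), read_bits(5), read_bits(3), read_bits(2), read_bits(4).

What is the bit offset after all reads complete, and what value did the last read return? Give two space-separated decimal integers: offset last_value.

Answer: 27 6

Derivation:
Read 1: bits[0:9] width=9 -> value=302 (bin 100101110); offset now 9 = byte 1 bit 1; 23 bits remain
Read 2: bits[9:13] width=4 -> value=7 (bin 0111); offset now 13 = byte 1 bit 5; 19 bits remain
Read 3: bits[13:18] width=5 -> value=28 (bin 11100); offset now 18 = byte 2 bit 2; 14 bits remain
Read 4: bits[18:21] width=3 -> value=6 (bin 110); offset now 21 = byte 2 bit 5; 11 bits remain
Read 5: bits[21:23] width=2 -> value=3 (bin 11); offset now 23 = byte 2 bit 7; 9 bits remain
Read 6: bits[23:27] width=4 -> value=6 (bin 0110); offset now 27 = byte 3 bit 3; 5 bits remain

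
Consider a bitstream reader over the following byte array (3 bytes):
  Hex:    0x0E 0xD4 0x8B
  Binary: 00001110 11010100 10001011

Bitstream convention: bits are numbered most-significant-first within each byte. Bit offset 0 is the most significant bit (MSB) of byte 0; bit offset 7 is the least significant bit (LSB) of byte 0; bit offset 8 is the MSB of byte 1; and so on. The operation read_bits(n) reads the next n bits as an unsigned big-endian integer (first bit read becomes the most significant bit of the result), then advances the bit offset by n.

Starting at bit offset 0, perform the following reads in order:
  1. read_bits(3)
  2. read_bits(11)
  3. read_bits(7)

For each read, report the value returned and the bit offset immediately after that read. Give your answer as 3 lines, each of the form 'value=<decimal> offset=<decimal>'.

Answer: value=0 offset=3
value=949 offset=14
value=17 offset=21

Derivation:
Read 1: bits[0:3] width=3 -> value=0 (bin 000); offset now 3 = byte 0 bit 3; 21 bits remain
Read 2: bits[3:14] width=11 -> value=949 (bin 01110110101); offset now 14 = byte 1 bit 6; 10 bits remain
Read 3: bits[14:21] width=7 -> value=17 (bin 0010001); offset now 21 = byte 2 bit 5; 3 bits remain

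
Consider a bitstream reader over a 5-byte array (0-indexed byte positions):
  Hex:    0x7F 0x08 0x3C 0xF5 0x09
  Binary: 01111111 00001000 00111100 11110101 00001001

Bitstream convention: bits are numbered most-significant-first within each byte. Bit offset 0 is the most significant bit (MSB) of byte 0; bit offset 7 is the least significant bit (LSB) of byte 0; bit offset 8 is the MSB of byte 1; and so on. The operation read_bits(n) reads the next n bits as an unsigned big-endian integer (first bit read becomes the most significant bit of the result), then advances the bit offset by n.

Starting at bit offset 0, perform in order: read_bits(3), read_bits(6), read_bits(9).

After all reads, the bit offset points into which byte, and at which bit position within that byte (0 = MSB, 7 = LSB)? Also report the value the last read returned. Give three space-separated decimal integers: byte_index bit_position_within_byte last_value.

Answer: 2 2 32

Derivation:
Read 1: bits[0:3] width=3 -> value=3 (bin 011); offset now 3 = byte 0 bit 3; 37 bits remain
Read 2: bits[3:9] width=6 -> value=62 (bin 111110); offset now 9 = byte 1 bit 1; 31 bits remain
Read 3: bits[9:18] width=9 -> value=32 (bin 000100000); offset now 18 = byte 2 bit 2; 22 bits remain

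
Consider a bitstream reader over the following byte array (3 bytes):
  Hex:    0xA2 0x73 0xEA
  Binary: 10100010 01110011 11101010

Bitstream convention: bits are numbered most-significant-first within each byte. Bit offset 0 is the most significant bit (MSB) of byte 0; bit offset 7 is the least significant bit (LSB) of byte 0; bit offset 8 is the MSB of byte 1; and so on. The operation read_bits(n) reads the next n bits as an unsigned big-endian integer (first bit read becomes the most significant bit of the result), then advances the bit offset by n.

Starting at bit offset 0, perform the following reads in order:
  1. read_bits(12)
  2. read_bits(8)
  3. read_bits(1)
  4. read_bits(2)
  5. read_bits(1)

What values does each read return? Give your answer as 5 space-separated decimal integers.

Answer: 2599 62 1 1 0

Derivation:
Read 1: bits[0:12] width=12 -> value=2599 (bin 101000100111); offset now 12 = byte 1 bit 4; 12 bits remain
Read 2: bits[12:20] width=8 -> value=62 (bin 00111110); offset now 20 = byte 2 bit 4; 4 bits remain
Read 3: bits[20:21] width=1 -> value=1 (bin 1); offset now 21 = byte 2 bit 5; 3 bits remain
Read 4: bits[21:23] width=2 -> value=1 (bin 01); offset now 23 = byte 2 bit 7; 1 bits remain
Read 5: bits[23:24] width=1 -> value=0 (bin 0); offset now 24 = byte 3 bit 0; 0 bits remain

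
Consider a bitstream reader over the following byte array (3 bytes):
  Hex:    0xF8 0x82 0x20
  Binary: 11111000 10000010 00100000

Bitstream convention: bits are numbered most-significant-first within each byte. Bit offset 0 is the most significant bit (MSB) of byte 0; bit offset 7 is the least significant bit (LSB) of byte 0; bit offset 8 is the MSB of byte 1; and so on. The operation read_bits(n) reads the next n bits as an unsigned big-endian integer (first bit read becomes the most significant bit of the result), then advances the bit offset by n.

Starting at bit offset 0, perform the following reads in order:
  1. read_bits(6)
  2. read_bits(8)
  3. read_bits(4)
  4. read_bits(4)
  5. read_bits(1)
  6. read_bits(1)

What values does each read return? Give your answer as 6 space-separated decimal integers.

Read 1: bits[0:6] width=6 -> value=62 (bin 111110); offset now 6 = byte 0 bit 6; 18 bits remain
Read 2: bits[6:14] width=8 -> value=32 (bin 00100000); offset now 14 = byte 1 bit 6; 10 bits remain
Read 3: bits[14:18] width=4 -> value=8 (bin 1000); offset now 18 = byte 2 bit 2; 6 bits remain
Read 4: bits[18:22] width=4 -> value=8 (bin 1000); offset now 22 = byte 2 bit 6; 2 bits remain
Read 5: bits[22:23] width=1 -> value=0 (bin 0); offset now 23 = byte 2 bit 7; 1 bits remain
Read 6: bits[23:24] width=1 -> value=0 (bin 0); offset now 24 = byte 3 bit 0; 0 bits remain

Answer: 62 32 8 8 0 0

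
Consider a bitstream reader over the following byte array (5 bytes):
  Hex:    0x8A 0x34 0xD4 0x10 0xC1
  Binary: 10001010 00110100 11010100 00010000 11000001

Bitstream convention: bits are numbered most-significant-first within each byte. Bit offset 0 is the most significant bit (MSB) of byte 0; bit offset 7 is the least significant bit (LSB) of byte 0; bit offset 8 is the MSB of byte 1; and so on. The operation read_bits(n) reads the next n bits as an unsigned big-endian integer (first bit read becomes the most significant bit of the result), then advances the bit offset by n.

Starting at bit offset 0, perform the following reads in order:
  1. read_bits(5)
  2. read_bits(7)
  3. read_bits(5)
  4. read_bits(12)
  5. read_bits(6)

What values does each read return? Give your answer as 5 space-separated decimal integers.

Read 1: bits[0:5] width=5 -> value=17 (bin 10001); offset now 5 = byte 0 bit 5; 35 bits remain
Read 2: bits[5:12] width=7 -> value=35 (bin 0100011); offset now 12 = byte 1 bit 4; 28 bits remain
Read 3: bits[12:17] width=5 -> value=9 (bin 01001); offset now 17 = byte 2 bit 1; 23 bits remain
Read 4: bits[17:29] width=12 -> value=2690 (bin 101010000010); offset now 29 = byte 3 bit 5; 11 bits remain
Read 5: bits[29:35] width=6 -> value=6 (bin 000110); offset now 35 = byte 4 bit 3; 5 bits remain

Answer: 17 35 9 2690 6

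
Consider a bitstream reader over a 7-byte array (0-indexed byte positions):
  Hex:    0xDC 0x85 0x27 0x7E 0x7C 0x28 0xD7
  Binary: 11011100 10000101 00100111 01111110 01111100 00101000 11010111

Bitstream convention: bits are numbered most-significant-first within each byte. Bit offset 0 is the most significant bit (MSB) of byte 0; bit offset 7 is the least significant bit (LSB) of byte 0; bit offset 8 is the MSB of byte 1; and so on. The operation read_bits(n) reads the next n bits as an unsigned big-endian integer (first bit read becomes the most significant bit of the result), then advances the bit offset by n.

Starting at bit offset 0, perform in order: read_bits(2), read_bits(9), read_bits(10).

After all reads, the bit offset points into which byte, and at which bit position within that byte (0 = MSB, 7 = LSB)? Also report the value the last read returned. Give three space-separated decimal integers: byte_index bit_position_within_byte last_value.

Answer: 2 5 164

Derivation:
Read 1: bits[0:2] width=2 -> value=3 (bin 11); offset now 2 = byte 0 bit 2; 54 bits remain
Read 2: bits[2:11] width=9 -> value=228 (bin 011100100); offset now 11 = byte 1 bit 3; 45 bits remain
Read 3: bits[11:21] width=10 -> value=164 (bin 0010100100); offset now 21 = byte 2 bit 5; 35 bits remain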